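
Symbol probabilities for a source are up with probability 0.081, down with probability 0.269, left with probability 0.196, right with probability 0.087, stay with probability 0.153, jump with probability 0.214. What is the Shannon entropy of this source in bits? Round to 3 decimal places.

2.461 bits

H = −Σ pᵢ log₂ pᵢ.
−0.081·log₂(0.081) = 0.2937
−0.269·log₂(0.269) = 0.5096
−0.196·log₂(0.196) = 0.4608
−0.087·log₂(0.087) = 0.3065
−0.153·log₂(0.153) = 0.4144
−0.214·log₂(0.214) = 0.4760
Sum ≈ 2.4610 → 2.461 bits.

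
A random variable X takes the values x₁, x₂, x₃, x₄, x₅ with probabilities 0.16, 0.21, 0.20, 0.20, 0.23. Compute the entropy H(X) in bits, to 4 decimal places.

H = −Σ pᵢ log₂ pᵢ.
−0.16·log₂(0.16) = 0.4230
−0.21·log₂(0.21) = 0.4728
−0.20·log₂(0.20) = 0.4644
−0.20·log₂(0.20) = 0.4644
−0.23·log₂(0.23) = 0.4877
Sum ≈ 2.3123 → 2.3123 bits.

2.3123 bits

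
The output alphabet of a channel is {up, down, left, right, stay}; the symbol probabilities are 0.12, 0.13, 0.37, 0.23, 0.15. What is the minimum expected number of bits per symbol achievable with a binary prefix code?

2.25 bits/symbol

Repeatedly combine the two least-probable nodes; the expected code length is the sum of the merged weights.
merge 3/25 + 13/100 → 1/4
merge 3/20 + 23/100 → 19/50
merge 1/4 + 37/100 → 31/50
merge 19/50 + 31/50 → 1
L = 1/4 + 19/50 + 31/50 + 1 = 9/4 = 2.25 bits/symbol.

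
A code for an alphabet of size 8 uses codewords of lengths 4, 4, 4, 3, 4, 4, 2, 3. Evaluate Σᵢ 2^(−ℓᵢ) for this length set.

With common denominator 2^4 = 16: Σ 2^(−ℓᵢ) = 1/16 + 1/16 + 1/16 + 2/16 + 1/16 + 1/16 + 4/16 + 2/16 = 13/16 = 0.8125.

0.8125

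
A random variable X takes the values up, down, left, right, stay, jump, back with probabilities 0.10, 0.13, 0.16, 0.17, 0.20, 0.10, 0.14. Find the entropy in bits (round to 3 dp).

2.766 bits

H = −Σ pᵢ log₂ pᵢ.
−0.10·log₂(0.10) = 0.3322
−0.13·log₂(0.13) = 0.3826
−0.16·log₂(0.16) = 0.4230
−0.17·log₂(0.17) = 0.4346
−0.20·log₂(0.20) = 0.4644
−0.10·log₂(0.10) = 0.3322
−0.14·log₂(0.14) = 0.3971
Sum ≈ 2.7661 → 2.766 bits.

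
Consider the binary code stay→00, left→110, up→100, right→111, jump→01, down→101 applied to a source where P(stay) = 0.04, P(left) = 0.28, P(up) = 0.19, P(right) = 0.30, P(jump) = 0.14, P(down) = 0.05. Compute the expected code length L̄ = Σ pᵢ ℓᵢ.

2.82 bits/symbol

L̄ = Σ pᵢ·ℓᵢ = 0.04·2 + 0.28·3 + 0.19·3 + 0.30·3 + 0.14·2 + 0.05·3 = 2.82 bits/symbol.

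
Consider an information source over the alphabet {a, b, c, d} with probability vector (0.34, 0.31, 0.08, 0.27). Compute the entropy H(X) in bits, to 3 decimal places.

1.854 bits

H = −Σ pᵢ log₂ pᵢ.
−0.34·log₂(0.34) = 0.5292
−0.31·log₂(0.31) = 0.5238
−0.08·log₂(0.08) = 0.2915
−0.27·log₂(0.27) = 0.5100
Sum ≈ 1.8545 → 1.854 bits.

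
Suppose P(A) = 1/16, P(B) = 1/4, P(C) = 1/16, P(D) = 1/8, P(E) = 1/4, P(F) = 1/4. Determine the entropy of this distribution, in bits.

2.375 bits

Each probability is a power of 1/2, so log₂(1/p) is an integer.
H = Σ p·log₂(1/p) = 1/16·4 + 1/4·2 + 1/16·4 + 1/8·3 + 1/4·2 + 1/4·2 = 2.375 bits.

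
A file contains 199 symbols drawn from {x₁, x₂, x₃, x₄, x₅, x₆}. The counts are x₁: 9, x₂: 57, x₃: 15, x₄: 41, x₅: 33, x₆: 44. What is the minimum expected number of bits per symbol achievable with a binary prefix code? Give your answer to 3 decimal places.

2.407 bits/symbol

Probabilities are the counts divided by 199.
Repeatedly combine the two least-probable nodes; the expected code length is the sum of the merged weights.
merge 9/199 + 15/199 → 24/199
merge 24/199 + 33/199 → 57/199
merge 41/199 + 44/199 → 85/199
merge 57/199 + 57/199 → 114/199
merge 85/199 + 114/199 → 1
L = 24/199 + 57/199 + 85/199 + 114/199 + 1 = 479/199 ≈ 2.407 bits/symbol.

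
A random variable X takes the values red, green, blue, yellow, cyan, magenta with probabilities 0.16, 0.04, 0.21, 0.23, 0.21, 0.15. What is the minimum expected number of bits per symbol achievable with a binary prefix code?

Repeatedly combine the two least-probable nodes; the expected code length is the sum of the merged weights.
merge 1/25 + 3/20 → 19/100
merge 4/25 + 19/100 → 7/20
merge 21/100 + 21/100 → 21/50
merge 23/100 + 7/20 → 29/50
merge 21/50 + 29/50 → 1
L = 19/100 + 7/20 + 21/50 + 29/50 + 1 = 127/50 = 2.54 bits/symbol.

2.54 bits/symbol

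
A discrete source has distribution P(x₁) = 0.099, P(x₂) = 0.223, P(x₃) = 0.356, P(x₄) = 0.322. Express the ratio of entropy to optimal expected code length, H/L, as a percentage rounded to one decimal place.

Entropy H = −Σ p log₂ p ≈ 1.8700 bits.
Huffman merges: 99/1000+223/1000→161/500; 161/500+161/500→161/250; 89/250+161/250→1. L = 983/500 ≈ 1.9660.
Efficiency = H/L = 1.8700/1.9660 = 95.1%.

95.1%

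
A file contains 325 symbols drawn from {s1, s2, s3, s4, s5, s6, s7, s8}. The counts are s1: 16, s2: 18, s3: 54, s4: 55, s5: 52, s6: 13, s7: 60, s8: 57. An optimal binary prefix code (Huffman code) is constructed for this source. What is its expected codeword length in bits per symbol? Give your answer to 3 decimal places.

2.874 bits/symbol

Probabilities are the counts divided by 325.
Repeatedly combine the two least-probable nodes; the expected code length is the sum of the merged weights.
merge 1/25 + 16/325 → 29/325
merge 18/325 + 29/325 → 47/325
merge 47/325 + 4/25 → 99/325
merge 54/325 + 11/65 → 109/325
merge 57/325 + 12/65 → 9/25
merge 99/325 + 109/325 → 16/25
merge 9/25 + 16/25 → 1
L = 29/325 + 47/325 + 99/325 + 109/325 + 9/25 + 16/25 + 1 = 934/325 ≈ 2.874 bits/symbol.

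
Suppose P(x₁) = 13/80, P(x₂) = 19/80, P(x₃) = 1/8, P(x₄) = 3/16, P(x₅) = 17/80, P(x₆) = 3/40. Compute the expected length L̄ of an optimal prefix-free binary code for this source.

2.55 bits/symbol

Repeatedly combine the two least-probable nodes; the expected code length is the sum of the merged weights.
merge 3/40 + 1/8 → 1/5
merge 13/80 + 3/16 → 7/20
merge 1/5 + 17/80 → 33/80
merge 19/80 + 7/20 → 47/80
merge 33/80 + 47/80 → 1
L = 1/5 + 7/20 + 33/80 + 47/80 + 1 = 51/20 = 2.55 bits/symbol.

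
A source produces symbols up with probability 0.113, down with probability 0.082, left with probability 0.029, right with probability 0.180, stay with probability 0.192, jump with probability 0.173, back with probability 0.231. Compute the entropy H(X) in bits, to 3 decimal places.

2.628 bits

H = −Σ pᵢ log₂ pᵢ.
−0.113·log₂(0.113) = 0.3555
−0.082·log₂(0.082) = 0.2959
−0.029·log₂(0.029) = 0.1481
−0.180·log₂(0.180) = 0.4453
−0.192·log₂(0.192) = 0.4571
−0.173·log₂(0.173) = 0.4379
−0.231·log₂(0.231) = 0.4883
Sum ≈ 2.6281 → 2.628 bits.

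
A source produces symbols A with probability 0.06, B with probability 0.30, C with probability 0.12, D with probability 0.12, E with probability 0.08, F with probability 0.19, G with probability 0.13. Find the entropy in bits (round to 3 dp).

H = −Σ pᵢ log₂ pᵢ.
−0.06·log₂(0.06) = 0.2435
−0.30·log₂(0.30) = 0.5211
−0.12·log₂(0.12) = 0.3671
−0.12·log₂(0.12) = 0.3671
−0.08·log₂(0.08) = 0.2915
−0.19·log₂(0.19) = 0.4552
−0.13·log₂(0.13) = 0.3826
Sum ≈ 2.6281 → 2.628 bits.

2.628 bits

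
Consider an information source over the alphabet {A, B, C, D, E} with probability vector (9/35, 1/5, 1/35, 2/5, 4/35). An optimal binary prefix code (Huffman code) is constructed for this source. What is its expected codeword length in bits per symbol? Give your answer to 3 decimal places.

Repeatedly combine the two least-probable nodes; the expected code length is the sum of the merged weights.
merge 1/35 + 4/35 → 1/7
merge 1/7 + 1/5 → 12/35
merge 9/35 + 12/35 → 3/5
merge 2/5 + 3/5 → 1
L = 1/7 + 12/35 + 3/5 + 1 = 73/35 ≈ 2.086 bits/symbol.

2.086 bits/symbol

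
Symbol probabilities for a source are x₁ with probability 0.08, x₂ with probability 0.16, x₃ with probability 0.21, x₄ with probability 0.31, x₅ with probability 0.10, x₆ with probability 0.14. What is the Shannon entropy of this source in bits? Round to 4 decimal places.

2.4404 bits

H = −Σ pᵢ log₂ pᵢ.
−0.08·log₂(0.08) = 0.2915
−0.16·log₂(0.16) = 0.4230
−0.21·log₂(0.21) = 0.4728
−0.31·log₂(0.31) = 0.5238
−0.10·log₂(0.10) = 0.3322
−0.14·log₂(0.14) = 0.3971
Sum ≈ 2.4404 → 2.4404 bits.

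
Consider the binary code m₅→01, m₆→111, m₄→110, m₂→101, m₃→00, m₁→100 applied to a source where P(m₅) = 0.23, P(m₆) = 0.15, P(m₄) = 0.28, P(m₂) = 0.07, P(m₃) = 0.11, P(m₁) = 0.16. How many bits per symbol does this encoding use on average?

2.66 bits/symbol

L̄ = Σ pᵢ·ℓᵢ = 0.23·2 + 0.15·3 + 0.28·3 + 0.07·3 + 0.11·2 + 0.16·3 = 2.66 bits/symbol.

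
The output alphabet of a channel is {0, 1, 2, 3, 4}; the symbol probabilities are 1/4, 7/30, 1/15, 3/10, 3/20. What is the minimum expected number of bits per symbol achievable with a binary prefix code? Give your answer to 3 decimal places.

2.217 bits/symbol

Repeatedly combine the two least-probable nodes; the expected code length is the sum of the merged weights.
merge 1/15 + 3/20 → 13/60
merge 13/60 + 7/30 → 9/20
merge 1/4 + 3/10 → 11/20
merge 9/20 + 11/20 → 1
L = 13/60 + 9/20 + 11/20 + 1 = 133/60 ≈ 2.217 bits/symbol.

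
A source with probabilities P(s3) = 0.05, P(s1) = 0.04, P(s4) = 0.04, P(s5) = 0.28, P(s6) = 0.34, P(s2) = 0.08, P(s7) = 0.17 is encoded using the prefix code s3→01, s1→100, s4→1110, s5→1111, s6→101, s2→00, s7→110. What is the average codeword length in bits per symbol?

3.19 bits/symbol

L̄ = Σ pᵢ·ℓᵢ = 0.05·2 + 0.04·3 + 0.04·4 + 0.28·4 + 0.34·3 + 0.08·2 + 0.17·3 = 3.19 bits/symbol.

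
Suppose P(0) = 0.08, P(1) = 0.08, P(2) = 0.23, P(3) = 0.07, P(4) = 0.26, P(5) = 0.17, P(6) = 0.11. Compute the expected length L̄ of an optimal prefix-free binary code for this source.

2.66 bits/symbol

Repeatedly combine the two least-probable nodes; the expected code length is the sum of the merged weights.
merge 7/100 + 2/25 → 3/20
merge 2/25 + 11/100 → 19/100
merge 3/20 + 17/100 → 8/25
merge 19/100 + 23/100 → 21/50
merge 13/50 + 8/25 → 29/50
merge 21/50 + 29/50 → 1
L = 3/20 + 19/100 + 8/25 + 21/50 + 29/50 + 1 = 133/50 = 2.66 bits/symbol.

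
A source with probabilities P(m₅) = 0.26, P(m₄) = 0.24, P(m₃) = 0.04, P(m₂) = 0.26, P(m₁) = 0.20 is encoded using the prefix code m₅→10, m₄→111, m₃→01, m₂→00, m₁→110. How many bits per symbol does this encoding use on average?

2.44 bits/symbol

L̄ = Σ pᵢ·ℓᵢ = 0.26·2 + 0.24·3 + 0.04·2 + 0.26·2 + 0.20·3 = 2.44 bits/symbol.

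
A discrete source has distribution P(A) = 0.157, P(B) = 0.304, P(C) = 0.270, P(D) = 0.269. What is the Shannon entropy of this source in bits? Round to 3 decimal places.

H = −Σ pᵢ log₂ pᵢ.
−0.157·log₂(0.157) = 0.4194
−0.304·log₂(0.304) = 0.5222
−0.270·log₂(0.270) = 0.5100
−0.269·log₂(0.269) = 0.5096
Sum ≈ 1.9612 → 1.961 bits.

1.961 bits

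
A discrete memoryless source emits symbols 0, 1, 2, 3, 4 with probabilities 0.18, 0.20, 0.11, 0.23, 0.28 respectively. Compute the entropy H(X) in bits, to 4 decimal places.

2.2619 bits

H = −Σ pᵢ log₂ pᵢ.
−0.18·log₂(0.18) = 0.4453
−0.20·log₂(0.20) = 0.4644
−0.11·log₂(0.11) = 0.3503
−0.23·log₂(0.23) = 0.4877
−0.28·log₂(0.28) = 0.5142
Sum ≈ 2.2619 → 2.2619 bits.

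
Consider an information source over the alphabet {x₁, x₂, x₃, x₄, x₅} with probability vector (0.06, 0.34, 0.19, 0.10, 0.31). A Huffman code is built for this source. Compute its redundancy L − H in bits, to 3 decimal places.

0.076 bits

Entropy H = −Σ p log₂ p ≈ 2.0839 bits.
Huffman merges: 3/50+1/10→4/25; 4/25+19/100→7/20; 31/100+17/50→13/20; 7/20+13/20→1. L = 54/25 ≈ 2.1600.
L − H = 2.1600 − 2.0839 = 0.076 bits.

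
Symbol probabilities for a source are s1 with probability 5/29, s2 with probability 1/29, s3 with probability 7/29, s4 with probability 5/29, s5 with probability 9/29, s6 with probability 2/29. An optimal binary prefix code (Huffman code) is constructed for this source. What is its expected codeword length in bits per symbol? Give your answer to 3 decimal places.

Repeatedly combine the two least-probable nodes; the expected code length is the sum of the merged weights.
merge 1/29 + 2/29 → 3/29
merge 3/29 + 5/29 → 8/29
merge 5/29 + 7/29 → 12/29
merge 8/29 + 9/29 → 17/29
merge 12/29 + 17/29 → 1
L = 3/29 + 8/29 + 12/29 + 17/29 + 1 = 69/29 ≈ 2.379 bits/symbol.

2.379 bits/symbol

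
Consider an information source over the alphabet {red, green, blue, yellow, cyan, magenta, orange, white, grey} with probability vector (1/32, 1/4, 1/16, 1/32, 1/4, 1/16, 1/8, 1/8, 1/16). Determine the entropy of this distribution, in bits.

Each probability is a power of 1/2, so log₂(1/p) is an integer.
H = Σ p·log₂(1/p) = 1/32·5 + 1/4·2 + 1/16·4 + 1/32·5 + 1/4·2 + 1/16·4 + 1/8·3 + 1/8·3 + 1/16·4 = 2.8125 bits.

2.8125 bits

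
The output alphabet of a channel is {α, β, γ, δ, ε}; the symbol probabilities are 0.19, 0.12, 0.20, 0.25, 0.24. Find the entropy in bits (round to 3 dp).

H = −Σ pᵢ log₂ pᵢ.
−0.19·log₂(0.19) = 0.4552
−0.12·log₂(0.12) = 0.3671
−0.20·log₂(0.20) = 0.4644
−0.25·log₂(0.25) = 0.5000
−0.24·log₂(0.24) = 0.4941
Sum ≈ 2.2808 → 2.281 bits.

2.281 bits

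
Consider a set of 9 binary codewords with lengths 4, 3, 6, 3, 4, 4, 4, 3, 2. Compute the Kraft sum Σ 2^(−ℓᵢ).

0.890625

With common denominator 2^6 = 64: Σ 2^(−ℓᵢ) = 4/64 + 8/64 + 1/64 + 8/64 + 4/64 + 4/64 + 4/64 + 8/64 + 16/64 = 57/64 = 0.890625.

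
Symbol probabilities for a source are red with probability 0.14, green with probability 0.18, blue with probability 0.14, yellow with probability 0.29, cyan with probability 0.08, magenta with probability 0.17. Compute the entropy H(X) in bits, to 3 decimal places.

H = −Σ pᵢ log₂ pᵢ.
−0.14·log₂(0.14) = 0.3971
−0.18·log₂(0.18) = 0.4453
−0.14·log₂(0.14) = 0.3971
−0.29·log₂(0.29) = 0.5179
−0.08·log₂(0.08) = 0.2915
−0.17·log₂(0.17) = 0.4346
Sum ≈ 2.4835 → 2.484 bits.

2.484 bits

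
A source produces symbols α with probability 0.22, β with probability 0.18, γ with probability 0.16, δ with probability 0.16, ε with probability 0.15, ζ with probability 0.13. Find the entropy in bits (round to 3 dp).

2.565 bits

H = −Σ pᵢ log₂ pᵢ.
−0.22·log₂(0.22) = 0.4806
−0.18·log₂(0.18) = 0.4453
−0.16·log₂(0.16) = 0.4230
−0.16·log₂(0.16) = 0.4230
−0.15·log₂(0.15) = 0.4105
−0.13·log₂(0.13) = 0.3826
Sum ≈ 2.5651 → 2.565 bits.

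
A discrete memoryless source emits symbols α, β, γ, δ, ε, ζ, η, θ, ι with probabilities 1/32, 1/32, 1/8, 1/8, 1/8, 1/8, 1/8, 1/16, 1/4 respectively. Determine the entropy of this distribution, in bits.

2.9375 bits

Each probability is a power of 1/2, so log₂(1/p) is an integer.
H = Σ p·log₂(1/p) = 1/32·5 + 1/32·5 + 1/8·3 + 1/8·3 + 1/8·3 + 1/8·3 + 1/8·3 + 1/16·4 + 1/4·2 = 2.9375 bits.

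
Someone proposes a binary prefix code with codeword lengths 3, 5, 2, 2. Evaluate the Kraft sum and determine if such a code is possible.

With common denominator 2^5 = 32: Σ 2^(−ℓᵢ) = 4/32 + 1/32 + 8/32 + 8/32 = 21/32 = 0.65625.
Kraft's inequality requires Σ ≤ 1; here Σ = 0.65625 ≤ 1, so such a prefix code exists.

0.65625; yes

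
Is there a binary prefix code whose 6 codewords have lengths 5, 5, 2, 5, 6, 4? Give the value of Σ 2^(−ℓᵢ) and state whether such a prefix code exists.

0.421875; yes

With common denominator 2^6 = 64: Σ 2^(−ℓᵢ) = 2/64 + 2/64 + 16/64 + 2/64 + 1/64 + 4/64 = 27/64 = 0.421875.
Kraft's inequality requires Σ ≤ 1; here Σ = 0.421875 ≤ 1, so such a prefix code exists.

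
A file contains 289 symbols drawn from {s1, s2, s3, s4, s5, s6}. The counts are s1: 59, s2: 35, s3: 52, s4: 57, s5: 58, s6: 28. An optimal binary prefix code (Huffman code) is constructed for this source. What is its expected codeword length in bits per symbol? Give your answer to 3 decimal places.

Probabilities are the counts divided by 289.
Repeatedly combine the two least-probable nodes; the expected code length is the sum of the merged weights.
merge 28/289 + 35/289 → 63/289
merge 52/289 + 57/289 → 109/289
merge 58/289 + 59/289 → 117/289
merge 63/289 + 109/289 → 172/289
merge 117/289 + 172/289 → 1
L = 63/289 + 109/289 + 117/289 + 172/289 + 1 = 750/289 ≈ 2.595 bits/symbol.

2.595 bits/symbol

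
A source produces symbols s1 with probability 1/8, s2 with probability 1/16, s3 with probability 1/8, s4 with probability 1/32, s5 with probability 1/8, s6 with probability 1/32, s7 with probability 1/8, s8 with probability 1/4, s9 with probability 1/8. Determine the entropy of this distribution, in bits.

Each probability is a power of 1/2, so log₂(1/p) is an integer.
H = Σ p·log₂(1/p) = 1/8·3 + 1/16·4 + 1/8·3 + 1/32·5 + 1/8·3 + 1/32·5 + 1/8·3 + 1/4·2 + 1/8·3 = 2.9375 bits.

2.9375 bits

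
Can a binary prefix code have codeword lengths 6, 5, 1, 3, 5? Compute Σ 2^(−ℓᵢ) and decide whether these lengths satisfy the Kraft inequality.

0.703125; yes

With common denominator 2^6 = 64: Σ 2^(−ℓᵢ) = 1/64 + 2/64 + 32/64 + 8/64 + 2/64 = 45/64 = 0.703125.
Kraft's inequality requires Σ ≤ 1; here Σ = 0.703125 ≤ 1, so such a prefix code exists.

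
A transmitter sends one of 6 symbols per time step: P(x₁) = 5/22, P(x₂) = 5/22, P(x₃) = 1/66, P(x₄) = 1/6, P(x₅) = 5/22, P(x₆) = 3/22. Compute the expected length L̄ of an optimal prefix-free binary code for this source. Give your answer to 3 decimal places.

Repeatedly combine the two least-probable nodes; the expected code length is the sum of the merged weights.
merge 1/66 + 3/22 → 5/33
merge 5/33 + 1/6 → 7/22
merge 5/22 + 5/22 → 5/11
merge 5/22 + 7/22 → 6/11
merge 5/11 + 6/11 → 1
L = 5/33 + 7/22 + 5/11 + 6/11 + 1 = 163/66 ≈ 2.470 bits/symbol.

2.470 bits/symbol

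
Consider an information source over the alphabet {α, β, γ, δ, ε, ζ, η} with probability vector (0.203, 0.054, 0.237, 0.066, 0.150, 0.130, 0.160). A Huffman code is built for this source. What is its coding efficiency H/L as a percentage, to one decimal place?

99.3%

Entropy H = −Σ p log₂ p ≈ 2.6617 bits.
Huffman merges: 27/500+33/500→3/25; 3/25+13/100→1/4; 3/20+4/25→31/100; 203/1000+237/1000→11/25; 1/4+31/100→14/25; 11/25+14/25→1. L = 67/25 ≈ 2.6800.
Efficiency = H/L = 2.6617/2.6800 = 99.3%.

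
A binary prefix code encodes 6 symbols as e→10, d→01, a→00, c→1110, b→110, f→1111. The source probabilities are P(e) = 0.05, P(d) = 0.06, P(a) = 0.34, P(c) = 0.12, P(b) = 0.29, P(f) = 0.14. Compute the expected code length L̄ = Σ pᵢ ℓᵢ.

2.81 bits/symbol

L̄ = Σ pᵢ·ℓᵢ = 0.05·2 + 0.06·2 + 0.34·2 + 0.12·4 + 0.29·3 + 0.14·4 = 2.81 bits/symbol.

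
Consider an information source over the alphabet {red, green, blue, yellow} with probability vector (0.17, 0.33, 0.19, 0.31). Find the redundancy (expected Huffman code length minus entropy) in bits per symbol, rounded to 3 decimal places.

Entropy H = −Σ p log₂ p ≈ 1.9414 bits.
Huffman merges: 17/100+19/100→9/25; 31/100+33/100→16/25; 9/25+16/25→1. L = 2 ≈ 2.0000.
L − H = 2.0000 − 1.9414 = 0.059 bits.

0.059 bits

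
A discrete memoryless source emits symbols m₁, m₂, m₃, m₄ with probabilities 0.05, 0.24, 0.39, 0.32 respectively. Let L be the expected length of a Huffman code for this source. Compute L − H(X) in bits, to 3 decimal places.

0.134 bits

Entropy H = −Σ p log₂ p ≈ 1.7661 bits.
Huffman merges: 1/20+6/25→29/100; 29/100+8/25→61/100; 39/100+61/100→1. L = 19/10 ≈ 1.9000.
L − H = 1.9000 − 1.7661 = 0.134 bits.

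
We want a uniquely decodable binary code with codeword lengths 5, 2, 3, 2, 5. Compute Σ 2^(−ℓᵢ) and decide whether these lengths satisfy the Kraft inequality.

With common denominator 2^5 = 32: Σ 2^(−ℓᵢ) = 1/32 + 8/32 + 4/32 + 8/32 + 1/32 = 22/32 = 0.6875.
Kraft's inequality requires Σ ≤ 1; here Σ = 0.6875 ≤ 1, so such a prefix code exists.

0.6875; yes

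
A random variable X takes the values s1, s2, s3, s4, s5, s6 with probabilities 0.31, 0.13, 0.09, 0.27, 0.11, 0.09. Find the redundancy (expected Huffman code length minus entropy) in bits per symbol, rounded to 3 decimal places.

Entropy H = −Σ p log₂ p ≈ 2.3921 bits.
Huffman merges: 9/100+9/100→9/50; 11/100+13/100→6/25; 9/50+6/25→21/50; 27/100+31/100→29/50; 21/50+29/50→1. L = 121/50 ≈ 2.4200.
L − H = 2.4200 − 2.3921 = 0.028 bits.

0.028 bits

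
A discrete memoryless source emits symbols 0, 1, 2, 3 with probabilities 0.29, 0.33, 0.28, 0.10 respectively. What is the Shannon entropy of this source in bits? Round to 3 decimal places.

H = −Σ pᵢ log₂ pᵢ.
−0.29·log₂(0.29) = 0.5179
−0.33·log₂(0.33) = 0.5278
−0.28·log₂(0.28) = 0.5142
−0.10·log₂(0.10) = 0.3322
Sum ≈ 1.8921 → 1.892 bits.

1.892 bits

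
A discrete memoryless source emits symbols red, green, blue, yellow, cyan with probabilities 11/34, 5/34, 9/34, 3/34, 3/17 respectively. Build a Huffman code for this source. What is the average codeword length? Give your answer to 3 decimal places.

Repeatedly combine the two least-probable nodes; the expected code length is the sum of the merged weights.
merge 3/34 + 5/34 → 4/17
merge 3/17 + 4/17 → 7/17
merge 9/34 + 11/34 → 10/17
merge 7/17 + 10/17 → 1
L = 4/17 + 7/17 + 10/17 + 1 = 38/17 ≈ 2.235 bits/symbol.

2.235 bits/symbol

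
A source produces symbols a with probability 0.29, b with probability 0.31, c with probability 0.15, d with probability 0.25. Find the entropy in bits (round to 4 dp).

1.9522 bits

H = −Σ pᵢ log₂ pᵢ.
−0.29·log₂(0.29) = 0.5179
−0.31·log₂(0.31) = 0.5238
−0.15·log₂(0.15) = 0.4105
−0.25·log₂(0.25) = 0.5000
Sum ≈ 1.9522 → 1.9522 bits.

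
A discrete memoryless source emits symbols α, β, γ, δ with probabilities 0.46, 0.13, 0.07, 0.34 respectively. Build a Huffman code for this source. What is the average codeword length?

1.74 bits/symbol

Repeatedly combine the two least-probable nodes; the expected code length is the sum of the merged weights.
merge 7/100 + 13/100 → 1/5
merge 1/5 + 17/50 → 27/50
merge 23/50 + 27/50 → 1
L = 1/5 + 27/50 + 1 = 87/50 = 1.74 bits/symbol.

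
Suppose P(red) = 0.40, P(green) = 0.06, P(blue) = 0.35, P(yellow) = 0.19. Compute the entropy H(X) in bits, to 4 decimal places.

H = −Σ pᵢ log₂ pᵢ.
−0.40·log₂(0.40) = 0.5288
−0.06·log₂(0.06) = 0.2435
−0.35·log₂(0.35) = 0.5301
−0.19·log₂(0.19) = 0.4552
Sum ≈ 1.7576 → 1.7576 bits.

1.7576 bits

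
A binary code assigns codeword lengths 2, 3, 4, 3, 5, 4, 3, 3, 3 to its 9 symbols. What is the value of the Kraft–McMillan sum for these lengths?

With common denominator 2^5 = 32: Σ 2^(−ℓᵢ) = 8/32 + 4/32 + 2/32 + 4/32 + 1/32 + 2/32 + 4/32 + 4/32 + 4/32 = 33/32 = 1.03125.

1.03125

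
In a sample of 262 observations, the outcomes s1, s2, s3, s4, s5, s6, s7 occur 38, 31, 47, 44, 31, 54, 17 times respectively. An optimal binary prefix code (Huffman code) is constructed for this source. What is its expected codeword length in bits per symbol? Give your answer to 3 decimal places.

2.794 bits/symbol

Probabilities are the counts divided by 262.
Repeatedly combine the two least-probable nodes; the expected code length is the sum of the merged weights.
merge 17/262 + 31/262 → 24/131
merge 31/262 + 19/131 → 69/262
merge 22/131 + 47/262 → 91/262
merge 24/131 + 27/131 → 51/131
merge 69/262 + 91/262 → 80/131
merge 51/131 + 80/131 → 1
L = 24/131 + 69/262 + 91/262 + 51/131 + 80/131 + 1 = 366/131 ≈ 2.794 bits/symbol.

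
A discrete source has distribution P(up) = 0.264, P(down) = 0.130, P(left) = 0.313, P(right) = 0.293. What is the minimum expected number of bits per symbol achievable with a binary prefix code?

Repeatedly combine the two least-probable nodes; the expected code length is the sum of the merged weights.
merge 13/100 + 33/125 → 197/500
merge 293/1000 + 313/1000 → 303/500
merge 197/500 + 303/500 → 1
L = 197/500 + 303/500 + 1 = 2 bits/symbol.

2 bits/symbol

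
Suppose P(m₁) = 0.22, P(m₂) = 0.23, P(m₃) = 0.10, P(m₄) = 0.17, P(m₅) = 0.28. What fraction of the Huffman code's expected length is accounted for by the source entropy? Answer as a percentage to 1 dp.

Entropy H = −Σ p log₂ p ≈ 2.2492 bits.
Huffman merges: 1/10+17/100→27/100; 11/50+23/100→9/20; 27/100+7/25→11/20; 9/20+11/20→1. L = 227/100 ≈ 2.2700.
Efficiency = H/L = 2.2492/2.2700 = 99.1%.

99.1%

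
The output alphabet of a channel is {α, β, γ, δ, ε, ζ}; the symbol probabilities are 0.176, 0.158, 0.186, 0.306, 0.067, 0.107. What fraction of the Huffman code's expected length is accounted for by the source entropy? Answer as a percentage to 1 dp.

Entropy H = −Σ p log₂ p ≈ 2.4421 bits.
Huffman merges: 67/1000+107/1000→87/500; 79/500+87/500→83/250; 22/125+93/500→181/500; 153/500+83/250→319/500; 181/500+319/500→1. L = 1253/500 ≈ 2.5060.
Efficiency = H/L = 2.4421/2.5060 = 97.5%.

97.5%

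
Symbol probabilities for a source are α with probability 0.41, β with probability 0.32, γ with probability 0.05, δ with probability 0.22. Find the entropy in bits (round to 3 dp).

H = −Σ pᵢ log₂ pᵢ.
−0.41·log₂(0.41) = 0.5274
−0.32·log₂(0.32) = 0.5260
−0.05·log₂(0.05) = 0.2161
−0.22·log₂(0.22) = 0.4806
Sum ≈ 1.7501 → 1.750 bits.

1.750 bits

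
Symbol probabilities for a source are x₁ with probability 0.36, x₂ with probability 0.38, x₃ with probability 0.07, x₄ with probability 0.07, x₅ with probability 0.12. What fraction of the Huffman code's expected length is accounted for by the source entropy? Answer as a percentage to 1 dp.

97.3%

Entropy H = −Σ p log₂ p ≈ 1.9652 bits.
Huffman merges: 7/100+7/100→7/50; 3/25+7/50→13/50; 13/50+9/25→31/50; 19/50+31/50→1. L = 101/50 ≈ 2.0200.
Efficiency = H/L = 1.9652/2.0200 = 97.3%.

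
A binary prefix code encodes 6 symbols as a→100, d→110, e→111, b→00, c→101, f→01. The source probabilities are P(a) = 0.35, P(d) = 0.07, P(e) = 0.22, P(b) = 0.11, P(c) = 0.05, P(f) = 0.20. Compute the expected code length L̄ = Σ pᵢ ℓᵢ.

2.69 bits/symbol

L̄ = Σ pᵢ·ℓᵢ = 0.35·3 + 0.07·3 + 0.22·3 + 0.11·2 + 0.05·3 + 0.20·2 = 2.69 bits/symbol.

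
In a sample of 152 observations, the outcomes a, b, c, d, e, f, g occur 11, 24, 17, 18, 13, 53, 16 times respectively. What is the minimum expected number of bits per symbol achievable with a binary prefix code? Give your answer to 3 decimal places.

2.651 bits/symbol

Probabilities are the counts divided by 152.
Repeatedly combine the two least-probable nodes; the expected code length is the sum of the merged weights.
merge 11/152 + 13/152 → 3/19
merge 2/19 + 17/152 → 33/152
merge 9/76 + 3/19 → 21/76
merge 3/19 + 33/152 → 3/8
merge 21/76 + 53/152 → 5/8
merge 3/8 + 5/8 → 1
L = 3/19 + 33/152 + 21/76 + 3/8 + 5/8 + 1 = 403/152 ≈ 2.651 bits/symbol.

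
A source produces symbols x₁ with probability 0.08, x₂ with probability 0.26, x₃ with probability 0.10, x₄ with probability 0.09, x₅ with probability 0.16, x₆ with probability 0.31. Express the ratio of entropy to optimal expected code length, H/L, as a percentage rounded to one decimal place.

98.3%

Entropy H = −Σ p log₂ p ≈ 2.3885 bits.
Huffman merges: 2/25+9/100→17/100; 1/10+4/25→13/50; 17/100+13/50→43/100; 13/50+31/100→57/100; 43/100+57/100→1. L = 243/100 ≈ 2.4300.
Efficiency = H/L = 2.3885/2.4300 = 98.3%.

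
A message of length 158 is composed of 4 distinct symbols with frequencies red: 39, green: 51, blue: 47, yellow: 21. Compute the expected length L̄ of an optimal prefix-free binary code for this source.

Probabilities are the counts divided by 158.
Repeatedly combine the two least-probable nodes; the expected code length is the sum of the merged weights.
merge 21/158 + 39/158 → 30/79
merge 47/158 + 51/158 → 49/79
merge 30/79 + 49/79 → 1
L = 30/79 + 49/79 + 1 = 2 bits/symbol.

2 bits/symbol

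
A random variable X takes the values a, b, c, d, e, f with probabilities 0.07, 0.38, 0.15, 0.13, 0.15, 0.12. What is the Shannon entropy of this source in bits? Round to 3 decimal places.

H = −Σ pᵢ log₂ pᵢ.
−0.07·log₂(0.07) = 0.2686
−0.38·log₂(0.38) = 0.5305
−0.15·log₂(0.15) = 0.4105
−0.13·log₂(0.13) = 0.3826
−0.15·log₂(0.15) = 0.4105
−0.12·log₂(0.12) = 0.3671
Sum ≈ 2.3698 → 2.370 bits.

2.370 bits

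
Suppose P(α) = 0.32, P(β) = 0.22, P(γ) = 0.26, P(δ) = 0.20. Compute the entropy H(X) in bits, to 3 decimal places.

1.976 bits

H = −Σ pᵢ log₂ pᵢ.
−0.32·log₂(0.32) = 0.5260
−0.22·log₂(0.22) = 0.4806
−0.26·log₂(0.26) = 0.5053
−0.20·log₂(0.20) = 0.4644
Sum ≈ 1.9763 → 1.976 bits.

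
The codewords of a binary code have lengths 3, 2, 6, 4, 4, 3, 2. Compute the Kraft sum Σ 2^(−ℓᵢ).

0.890625

With common denominator 2^6 = 64: Σ 2^(−ℓᵢ) = 8/64 + 16/64 + 1/64 + 4/64 + 4/64 + 8/64 + 16/64 = 57/64 = 0.890625.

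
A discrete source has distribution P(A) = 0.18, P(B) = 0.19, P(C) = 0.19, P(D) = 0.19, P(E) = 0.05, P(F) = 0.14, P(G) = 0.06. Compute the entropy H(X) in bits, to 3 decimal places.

2.668 bits

H = −Σ pᵢ log₂ pᵢ.
−0.18·log₂(0.18) = 0.4453
−0.19·log₂(0.19) = 0.4552
−0.19·log₂(0.19) = 0.4552
−0.19·log₂(0.19) = 0.4552
−0.05·log₂(0.05) = 0.2161
−0.14·log₂(0.14) = 0.3971
−0.06·log₂(0.06) = 0.2435
Sum ≈ 2.6677 → 2.668 bits.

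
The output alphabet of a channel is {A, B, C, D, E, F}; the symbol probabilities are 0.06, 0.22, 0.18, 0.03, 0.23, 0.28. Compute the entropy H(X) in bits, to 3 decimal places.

2.323 bits

H = −Σ pᵢ log₂ pᵢ.
−0.06·log₂(0.06) = 0.2435
−0.22·log₂(0.22) = 0.4806
−0.18·log₂(0.18) = 0.4453
−0.03·log₂(0.03) = 0.1518
−0.23·log₂(0.23) = 0.4877
−0.28·log₂(0.28) = 0.5142
Sum ≈ 2.3231 → 2.323 bits.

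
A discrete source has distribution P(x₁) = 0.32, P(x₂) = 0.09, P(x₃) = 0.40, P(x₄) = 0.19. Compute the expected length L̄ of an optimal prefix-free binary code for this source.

1.88 bits/symbol

Repeatedly combine the two least-probable nodes; the expected code length is the sum of the merged weights.
merge 9/100 + 19/100 → 7/25
merge 7/25 + 8/25 → 3/5
merge 2/5 + 3/5 → 1
L = 7/25 + 3/5 + 1 = 47/25 = 1.88 bits/symbol.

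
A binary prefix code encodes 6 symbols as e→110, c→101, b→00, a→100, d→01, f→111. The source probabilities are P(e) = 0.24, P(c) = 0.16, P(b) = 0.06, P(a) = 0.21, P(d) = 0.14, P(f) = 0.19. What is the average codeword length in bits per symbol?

2.8 bits/symbol

L̄ = Σ pᵢ·ℓᵢ = 0.24·3 + 0.16·3 + 0.06·2 + 0.21·3 + 0.14·2 + 0.19·3 = 2.8 bits/symbol.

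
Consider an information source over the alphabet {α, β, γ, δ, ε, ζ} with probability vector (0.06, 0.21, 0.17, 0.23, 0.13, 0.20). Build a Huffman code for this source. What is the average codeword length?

Repeatedly combine the two least-probable nodes; the expected code length is the sum of the merged weights.
merge 3/50 + 13/100 → 19/100
merge 17/100 + 19/100 → 9/25
merge 1/5 + 21/100 → 41/100
merge 23/100 + 9/25 → 59/100
merge 41/100 + 59/100 → 1
L = 19/100 + 9/25 + 41/100 + 59/100 + 1 = 51/20 = 2.55 bits/symbol.

2.55 bits/symbol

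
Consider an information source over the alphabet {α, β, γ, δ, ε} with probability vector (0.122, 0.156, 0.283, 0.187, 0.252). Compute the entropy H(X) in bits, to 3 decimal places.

H = −Σ pᵢ log₂ pᵢ.
−0.122·log₂(0.122) = 0.3703
−0.156·log₂(0.156) = 0.4181
−0.283·log₂(0.283) = 0.5154
−0.187·log₂(0.187) = 0.4523
−0.252·log₂(0.252) = 0.5011
Sum ≈ 2.2572 → 2.257 bits.

2.257 bits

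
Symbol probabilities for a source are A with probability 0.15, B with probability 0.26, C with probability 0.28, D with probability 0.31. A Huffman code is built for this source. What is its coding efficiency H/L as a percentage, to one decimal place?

Entropy H = −Σ p log₂ p ≈ 1.9538 bits.
Huffman merges: 3/20+13/50→41/100; 7/25+31/100→59/100; 41/100+59/100→1. L = 2 ≈ 2.0000.
Efficiency = H/L = 1.9538/2.0000 = 97.7%.

97.7%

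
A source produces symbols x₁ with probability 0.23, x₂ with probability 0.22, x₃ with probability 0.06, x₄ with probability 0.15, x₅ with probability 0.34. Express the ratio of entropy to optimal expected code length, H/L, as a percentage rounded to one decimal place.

Entropy H = −Σ p log₂ p ≈ 2.1515 bits.
Huffman merges: 3/50+3/20→21/100; 21/100+11/50→43/100; 23/100+17/50→57/100; 43/100+57/100→1. L = 221/100 ≈ 2.2100.
Efficiency = H/L = 2.1515/2.2100 = 97.4%.

97.4%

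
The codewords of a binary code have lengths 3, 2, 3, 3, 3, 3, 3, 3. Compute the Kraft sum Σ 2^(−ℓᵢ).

With common denominator 2^3 = 8: Σ 2^(−ℓᵢ) = 1/8 + 2/8 + 1/8 + 1/8 + 1/8 + 1/8 + 1/8 + 1/8 = 9/8 = 1.125.

1.125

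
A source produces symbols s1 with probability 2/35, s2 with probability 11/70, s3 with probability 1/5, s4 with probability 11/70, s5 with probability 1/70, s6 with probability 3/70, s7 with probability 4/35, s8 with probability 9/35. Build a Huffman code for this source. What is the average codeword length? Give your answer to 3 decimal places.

Repeatedly combine the two least-probable nodes; the expected code length is the sum of the merged weights.
merge 1/70 + 3/70 → 2/35
merge 2/35 + 2/35 → 4/35
merge 4/35 + 4/35 → 8/35
merge 11/70 + 11/70 → 11/35
merge 1/5 + 8/35 → 3/7
merge 9/35 + 11/35 → 4/7
merge 3/7 + 4/7 → 1
L = 2/35 + 4/35 + 8/35 + 11/35 + 3/7 + 4/7 + 1 = 19/7 ≈ 2.714 bits/symbol.

2.714 bits/symbol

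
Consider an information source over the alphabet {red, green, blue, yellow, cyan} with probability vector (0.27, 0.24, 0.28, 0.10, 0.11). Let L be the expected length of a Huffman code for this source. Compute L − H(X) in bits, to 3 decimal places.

0.009 bits

Entropy H = −Σ p log₂ p ≈ 2.2009 bits.
Huffman merges: 1/10+11/100→21/100; 21/100+6/25→9/20; 27/100+7/25→11/20; 9/20+11/20→1. L = 221/100 ≈ 2.2100.
L − H = 2.2100 − 2.2009 = 0.009 bits.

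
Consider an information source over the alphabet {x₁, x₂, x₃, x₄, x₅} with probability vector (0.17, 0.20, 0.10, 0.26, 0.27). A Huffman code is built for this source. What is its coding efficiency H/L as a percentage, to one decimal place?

Entropy H = −Σ p log₂ p ≈ 2.2465 bits.
Huffman merges: 1/10+17/100→27/100; 1/5+13/50→23/50; 27/100+27/100→27/50; 23/50+27/50→1. L = 227/100 ≈ 2.2700.
Efficiency = H/L = 2.2465/2.2700 = 99.0%.

99.0%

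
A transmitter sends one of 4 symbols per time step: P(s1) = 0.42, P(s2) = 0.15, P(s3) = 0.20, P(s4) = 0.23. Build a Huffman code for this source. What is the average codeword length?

Repeatedly combine the two least-probable nodes; the expected code length is the sum of the merged weights.
merge 3/20 + 1/5 → 7/20
merge 23/100 + 7/20 → 29/50
merge 21/50 + 29/50 → 1
L = 7/20 + 29/50 + 1 = 193/100 = 1.93 bits/symbol.

1.93 bits/symbol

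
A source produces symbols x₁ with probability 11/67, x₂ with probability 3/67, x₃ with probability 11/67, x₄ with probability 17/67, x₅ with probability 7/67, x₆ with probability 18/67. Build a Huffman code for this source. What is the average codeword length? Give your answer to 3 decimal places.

2.463 bits/symbol

Repeatedly combine the two least-probable nodes; the expected code length is the sum of the merged weights.
merge 3/67 + 7/67 → 10/67
merge 10/67 + 11/67 → 21/67
merge 11/67 + 17/67 → 28/67
merge 18/67 + 21/67 → 39/67
merge 28/67 + 39/67 → 1
L = 10/67 + 21/67 + 28/67 + 39/67 + 1 = 165/67 ≈ 2.463 bits/symbol.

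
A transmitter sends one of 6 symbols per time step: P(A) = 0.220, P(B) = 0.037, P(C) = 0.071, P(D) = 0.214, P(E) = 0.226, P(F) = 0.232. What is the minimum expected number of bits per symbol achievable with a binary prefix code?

Repeatedly combine the two least-probable nodes; the expected code length is the sum of the merged weights.
merge 37/1000 + 71/1000 → 27/250
merge 27/250 + 107/500 → 161/500
merge 11/50 + 113/500 → 223/500
merge 29/125 + 161/500 → 277/500
merge 223/500 + 277/500 → 1
L = 27/250 + 161/500 + 223/500 + 277/500 + 1 = 243/100 = 2.43 bits/symbol.

2.43 bits/symbol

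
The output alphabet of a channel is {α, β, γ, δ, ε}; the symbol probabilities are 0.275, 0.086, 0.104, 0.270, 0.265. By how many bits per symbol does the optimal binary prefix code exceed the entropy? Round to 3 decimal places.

Entropy H = −Σ p log₂ p ≈ 2.1739 bits.
Huffman merges: 43/500+13/125→19/100; 19/100+53/200→91/200; 27/100+11/40→109/200; 91/200+109/200→1. L = 219/100 ≈ 2.1900.
L − H = 2.1900 − 2.1739 = 0.016 bits.

0.016 bits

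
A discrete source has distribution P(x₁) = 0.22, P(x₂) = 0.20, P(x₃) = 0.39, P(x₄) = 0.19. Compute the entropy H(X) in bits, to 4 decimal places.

H = −Σ pᵢ log₂ pᵢ.
−0.22·log₂(0.22) = 0.4806
−0.20·log₂(0.20) = 0.4644
−0.39·log₂(0.39) = 0.5298
−0.19·log₂(0.19) = 0.4552
Sum ≈ 1.9300 → 1.9300 bits.

1.9300 bits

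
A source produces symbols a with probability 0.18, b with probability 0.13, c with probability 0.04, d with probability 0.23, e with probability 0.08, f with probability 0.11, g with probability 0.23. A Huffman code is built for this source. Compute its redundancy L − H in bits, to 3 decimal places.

Entropy H = −Σ p log₂ p ≈ 2.6308 bits.
Huffman merges: 1/25+2/25→3/25; 11/100+3/25→23/100; 13/100+9/50→31/100; 23/100+23/100→23/50; 23/100+31/100→27/50; 23/50+27/50→1. L = 133/50 ≈ 2.6600.
L − H = 2.6600 − 2.6308 = 0.029 bits.

0.029 bits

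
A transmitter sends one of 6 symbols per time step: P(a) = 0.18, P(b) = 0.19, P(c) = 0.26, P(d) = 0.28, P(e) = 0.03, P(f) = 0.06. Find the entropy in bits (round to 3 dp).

2.315 bits

H = −Σ pᵢ log₂ pᵢ.
−0.18·log₂(0.18) = 0.4453
−0.19·log₂(0.19) = 0.4552
−0.26·log₂(0.26) = 0.5053
−0.28·log₂(0.28) = 0.5142
−0.03·log₂(0.03) = 0.1518
−0.06·log₂(0.06) = 0.2435
Sum ≈ 2.3153 → 2.315 bits.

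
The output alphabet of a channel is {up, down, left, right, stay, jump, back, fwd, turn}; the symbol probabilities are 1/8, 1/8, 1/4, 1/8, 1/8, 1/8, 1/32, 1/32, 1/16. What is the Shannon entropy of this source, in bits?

Each probability is a power of 1/2, so log₂(1/p) is an integer.
H = Σ p·log₂(1/p) = 1/8·3 + 1/8·3 + 1/4·2 + 1/8·3 + 1/8·3 + 1/8·3 + 1/32·5 + 1/32·5 + 1/16·4 = 2.9375 bits.

2.9375 bits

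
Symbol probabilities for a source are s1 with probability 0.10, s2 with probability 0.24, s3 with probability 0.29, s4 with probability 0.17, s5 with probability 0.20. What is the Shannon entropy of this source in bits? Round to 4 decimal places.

H = −Σ pᵢ log₂ pᵢ.
−0.10·log₂(0.10) = 0.3322
−0.24·log₂(0.24) = 0.4941
−0.29·log₂(0.29) = 0.5179
−0.17·log₂(0.17) = 0.4346
−0.20·log₂(0.20) = 0.4644
Sum ≈ 2.2432 → 2.2432 bits.

2.2432 bits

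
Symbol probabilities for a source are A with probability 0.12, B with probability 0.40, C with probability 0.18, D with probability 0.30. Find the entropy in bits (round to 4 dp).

1.8622 bits

H = −Σ pᵢ log₂ pᵢ.
−0.12·log₂(0.12) = 0.3671
−0.40·log₂(0.40) = 0.5288
−0.18·log₂(0.18) = 0.4453
−0.30·log₂(0.30) = 0.5211
Sum ≈ 1.8622 → 1.8622 bits.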